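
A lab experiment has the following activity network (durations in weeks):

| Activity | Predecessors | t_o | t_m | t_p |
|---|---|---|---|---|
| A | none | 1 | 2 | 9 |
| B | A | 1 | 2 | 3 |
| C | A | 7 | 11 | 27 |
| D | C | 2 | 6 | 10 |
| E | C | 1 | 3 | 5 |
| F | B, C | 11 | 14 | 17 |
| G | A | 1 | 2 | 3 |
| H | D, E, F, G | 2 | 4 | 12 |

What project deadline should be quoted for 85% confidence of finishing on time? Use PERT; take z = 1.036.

39.2 weeks

te_A = (1 + 4·2 + 9)/6 = 18/6 = 3; σ²_A = ((9−1)/6)² = 1.778
te_B = (1 + 4·2 + 3)/6 = 12/6 = 2; σ²_B = ((3−1)/6)² = 0.111
te_C = (7 + 4·11 + 27)/6 = 78/6 = 13; σ²_C = ((27−7)/6)² = 11.111
te_D = (2 + 4·6 + 10)/6 = 36/6 = 6; σ²_D = ((10−2)/6)² = 1.778
te_E = (1 + 4·3 + 5)/6 = 18/6 = 3; σ²_E = ((5−1)/6)² = 0.444
te_F = (11 + 4·14 + 17)/6 = 84/6 = 14; σ²_F = ((17−11)/6)² = 1.000
te_G = (1 + 4·2 + 3)/6 = 12/6 = 2; σ²_G = ((3−1)/6)² = 0.111
te_H = (2 + 4·4 + 12)/6 = 30/6 = 5; σ²_H = ((12−2)/6)² = 2.778

Forward pass:
ES_A = 0; EF_A = 3
ES_B = 3; EF_B = 3+2 = 5
ES_C = 3; EF_C = 3+13 = 16
ES_D = 16; EF_D = 16+6 = 22
ES_E = 16; EF_E = 16+3 = 19
ES_F = max(EF_B=5, EF_C=16) = 16; EF_F = 16+14 = 30
ES_G = 3; EF_G = 3+2 = 5
ES_H = max(EF_D=22, EF_E=19, EF_F=30, EF_G=5) = 30; EF_H = 30+5 = 35
Expected project duration μ = 35 weeks. Critical path: A → C → F → H.

Variance along critical path = 1.778 + 11.111 + 1.000 + 2.778 = 16.667; σ = 4.082 weeks.
D = μ + z·σ = 35 + 1.036·4.082 = 39.2 weeks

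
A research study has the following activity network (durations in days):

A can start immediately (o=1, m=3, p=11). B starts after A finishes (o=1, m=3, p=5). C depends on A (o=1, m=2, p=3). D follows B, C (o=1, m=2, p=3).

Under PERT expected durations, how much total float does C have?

1 days

te_A = (1 + 4·3 + 11)/6 = 24/6 = 4
te_B = (1 + 4·3 + 5)/6 = 18/6 = 3
te_C = (1 + 4·2 + 3)/6 = 12/6 = 2
te_D = (1 + 4·2 + 3)/6 = 12/6 = 2

Forward pass:
ES_A = 0; EF_A = 4
ES_B = 4; EF_B = 4+3 = 7
ES_C = 4; EF_C = 4+2 = 6
ES_D = max(EF_B=7, EF_C=6) = 7; EF_D = 7+2 = 9
Expected project duration μ = 9 days. Critical path: A → B → D.

Backward pass:
LF_D = 9; LS_D = 9−2 = 7
LF_C = LS_D = 7; LS_C = 7−2 = 5
LF_B = LS_D = 7; LS_B = 7−3 = 4
LF_A = min(LS_B=4, LS_C=5) = 4; LS_A = 4−4 = 0
Slack_C = LS_C − ES_C = 5 − 4 = 1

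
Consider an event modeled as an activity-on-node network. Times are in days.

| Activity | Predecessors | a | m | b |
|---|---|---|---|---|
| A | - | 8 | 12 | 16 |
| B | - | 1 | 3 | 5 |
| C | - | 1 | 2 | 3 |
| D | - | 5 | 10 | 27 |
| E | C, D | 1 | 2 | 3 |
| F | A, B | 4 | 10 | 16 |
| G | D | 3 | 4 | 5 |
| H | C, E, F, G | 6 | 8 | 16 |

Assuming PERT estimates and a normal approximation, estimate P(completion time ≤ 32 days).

0.634

te_A = (8 + 4·12 + 16)/6 = 72/6 = 12; σ²_A = ((16−8)/6)² = 1.778
te_B = (1 + 4·3 + 5)/6 = 18/6 = 3; σ²_B = ((5−1)/6)² = 0.444
te_C = (1 + 4·2 + 3)/6 = 12/6 = 2; σ²_C = ((3−1)/6)² = 0.111
te_D = (5 + 4·10 + 27)/6 = 72/6 = 12; σ²_D = ((27−5)/6)² = 13.444
te_E = (1 + 4·2 + 3)/6 = 12/6 = 2; σ²_E = ((3−1)/6)² = 0.111
te_F = (4 + 4·10 + 16)/6 = 60/6 = 10; σ²_F = ((16−4)/6)² = 4.000
te_G = (3 + 4·4 + 5)/6 = 24/6 = 4; σ²_G = ((5−3)/6)² = 0.111
te_H = (6 + 4·8 + 16)/6 = 54/6 = 9; σ²_H = ((16−6)/6)² = 2.778

Forward pass:
ES_A = 0; EF_A = 12
ES_B = 0; EF_B = 3
ES_C = 0; EF_C = 2
ES_D = 0; EF_D = 12
ES_E = max(EF_C=2, EF_D=12) = 12; EF_E = 12+2 = 14
ES_F = max(EF_A=12, EF_B=3) = 12; EF_F = 12+10 = 22
ES_G = 12; EF_G = 12+4 = 16
ES_H = max(EF_C=2, EF_E=14, EF_F=22, EF_G=16) = 22; EF_H = 22+9 = 31
Expected project duration μ = 31 days. Critical path: A → F → H.

Variance along critical path = 1.778 + 4.000 + 2.778 = 8.556; σ = √8.556 = 2.925 days.
Z = (32 − 31) / 2.925 = 0.342
P(T ≤ 32) = Φ(0.342) ≈ 0.634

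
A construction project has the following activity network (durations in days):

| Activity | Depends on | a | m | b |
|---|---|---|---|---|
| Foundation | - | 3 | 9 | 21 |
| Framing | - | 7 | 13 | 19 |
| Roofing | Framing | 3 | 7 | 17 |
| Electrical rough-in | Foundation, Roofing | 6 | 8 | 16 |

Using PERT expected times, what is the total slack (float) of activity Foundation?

11 days

te_Foundation = (3 + 4·9 + 21)/6 = 60/6 = 10
te_Framing = (7 + 4·13 + 19)/6 = 78/6 = 13
te_Roofing = (3 + 4·7 + 17)/6 = 48/6 = 8
te_Electrical rough-in = (6 + 4·8 + 16)/6 = 54/6 = 9

Forward pass:
ES_Foundation = 0; EF_Foundation = 10
ES_Framing = 0; EF_Framing = 13
ES_Roofing = 13; EF_Roofing = 13+8 = 21
ES_Electrical rough-in = max(EF_Foundation=10, EF_Roofing=21) = 21; EF_Electrical rough-in = 21+9 = 30
Expected project duration μ = 30 days. Critical path: Framing → Roofing → Electrical rough-in.

Backward pass:
LF_Electrical rough-in = 30; LS_Electrical rough-in = 30−9 = 21
LF_Roofing = LS_Electrical rough-in = 21; LS_Roofing = 21−8 = 13
LF_Framing = LS_Roofing = 13; LS_Framing = 13−13 = 0
LF_Foundation = LS_Electrical rough-in = 21; LS_Foundation = 21−10 = 11
Slack_Foundation = LS_Foundation − ES_Foundation = 11 − 0 = 11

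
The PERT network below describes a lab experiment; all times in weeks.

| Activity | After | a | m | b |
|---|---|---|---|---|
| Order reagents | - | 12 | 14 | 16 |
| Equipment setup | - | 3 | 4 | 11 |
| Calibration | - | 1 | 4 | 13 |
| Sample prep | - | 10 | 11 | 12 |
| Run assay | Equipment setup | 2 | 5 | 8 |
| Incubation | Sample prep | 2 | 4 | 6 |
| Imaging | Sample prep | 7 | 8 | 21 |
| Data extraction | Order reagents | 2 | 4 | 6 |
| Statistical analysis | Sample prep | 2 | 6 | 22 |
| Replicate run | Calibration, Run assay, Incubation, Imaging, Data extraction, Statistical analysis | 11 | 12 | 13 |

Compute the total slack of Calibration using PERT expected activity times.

16 weeks

te_Order reagents = (12 + 4·14 + 16)/6 = 84/6 = 14
te_Equipment setup = (3 + 4·4 + 11)/6 = 30/6 = 5
te_Calibration = (1 + 4·4 + 13)/6 = 30/6 = 5
te_Sample prep = (10 + 4·11 + 12)/6 = 66/6 = 11
te_Run assay = (2 + 4·5 + 8)/6 = 30/6 = 5
te_Incubation = (2 + 4·4 + 6)/6 = 24/6 = 4
te_Imaging = (7 + 4·8 + 21)/6 = 60/6 = 10
te_Data extraction = (2 + 4·4 + 6)/6 = 24/6 = 4
te_Statistical analysis = (2 + 4·6 + 22)/6 = 48/6 = 8
te_Replicate run = (11 + 4·12 + 13)/6 = 72/6 = 12

Forward pass:
ES_Order reagents = 0; EF_Order reagents = 14
ES_Equipment setup = 0; EF_Equipment setup = 5
ES_Calibration = 0; EF_Calibration = 5
ES_Sample prep = 0; EF_Sample prep = 11
ES_Run assay = 5; EF_Run assay = 5+5 = 10
ES_Incubation = 11; EF_Incubation = 11+4 = 15
ES_Imaging = 11; EF_Imaging = 11+10 = 21
ES_Data extraction = 14; EF_Data extraction = 14+4 = 18
ES_Statistical analysis = 11; EF_Statistical analysis = 11+8 = 19
ES_Replicate run = max(EF_Calibration=5, EF_Run assay=10, EF_Incubation=15, EF_Imaging=21, EF_Data extraction=18, EF_Statistical analysis=19) = 21; EF_Replicate run = 21+12 = 33
Expected project duration μ = 33 weeks. Critical path: Sample prep → Imaging → Replicate run.

Backward pass:
LF_Replicate run = 33; LS_Replicate run = 33−12 = 21
LF_Statistical analysis = LS_Replicate run = 21; LS_Statistical analysis = 21−8 = 13
LF_Data extraction = LS_Replicate run = 21; LS_Data extraction = 21−4 = 17
LF_Imaging = LS_Replicate run = 21; LS_Imaging = 21−10 = 11
LF_Incubation = LS_Replicate run = 21; LS_Incubation = 21−4 = 17
LF_Run assay = LS_Replicate run = 21; LS_Run assay = 21−5 = 16
LF_Sample prep = min(LS_Incubation=17, LS_Imaging=11, LS_Statistical analysis=13) = 11; LS_Sample prep = 11−11 = 0
LF_Calibration = LS_Replicate run = 21; LS_Calibration = 21−5 = 16
LF_Equipment setup = LS_Run assay = 16; LS_Equipment setup = 16−5 = 11
LF_Order reagents = LS_Data extraction = 17; LS_Order reagents = 17−14 = 3
Slack_Calibration = LS_Calibration − ES_Calibration = 16 − 0 = 16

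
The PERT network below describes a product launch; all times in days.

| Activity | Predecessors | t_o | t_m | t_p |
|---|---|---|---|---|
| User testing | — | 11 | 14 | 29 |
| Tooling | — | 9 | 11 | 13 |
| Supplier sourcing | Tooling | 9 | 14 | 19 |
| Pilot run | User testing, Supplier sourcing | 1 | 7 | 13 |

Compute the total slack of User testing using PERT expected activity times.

9 days

te_User testing = (11 + 4·14 + 29)/6 = 96/6 = 16
te_Tooling = (9 + 4·11 + 13)/6 = 66/6 = 11
te_Supplier sourcing = (9 + 4·14 + 19)/6 = 84/6 = 14
te_Pilot run = (1 + 4·7 + 13)/6 = 42/6 = 7

Forward pass:
ES_User testing = 0; EF_User testing = 16
ES_Tooling = 0; EF_Tooling = 11
ES_Supplier sourcing = 11; EF_Supplier sourcing = 11+14 = 25
ES_Pilot run = max(EF_User testing=16, EF_Supplier sourcing=25) = 25; EF_Pilot run = 25+7 = 32
Expected project duration μ = 32 days. Critical path: Tooling → Supplier sourcing → Pilot run.

Backward pass:
LF_Pilot run = 32; LS_Pilot run = 32−7 = 25
LF_Supplier sourcing = LS_Pilot run = 25; LS_Supplier sourcing = 25−14 = 11
LF_Tooling = LS_Supplier sourcing = 11; LS_Tooling = 11−11 = 0
LF_User testing = LS_Pilot run = 25; LS_User testing = 25−16 = 9
Slack_User testing = LS_User testing − ES_User testing = 9 − 0 = 9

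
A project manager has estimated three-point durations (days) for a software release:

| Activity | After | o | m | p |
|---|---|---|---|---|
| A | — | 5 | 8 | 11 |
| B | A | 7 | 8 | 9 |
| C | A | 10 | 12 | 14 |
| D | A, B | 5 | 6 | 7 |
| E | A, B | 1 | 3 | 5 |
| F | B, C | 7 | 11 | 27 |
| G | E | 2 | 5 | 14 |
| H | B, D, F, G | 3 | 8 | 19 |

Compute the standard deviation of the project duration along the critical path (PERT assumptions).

4.43 days

te_A = (5 + 4·8 + 11)/6 = 48/6 = 8; σ²_A = ((11−5)/6)² = 1.000
te_B = (7 + 4·8 + 9)/6 = 48/6 = 8; σ²_B = ((9−7)/6)² = 0.111
te_C = (10 + 4·12 + 14)/6 = 72/6 = 12; σ²_C = ((14−10)/6)² = 0.444
te_D = (5 + 4·6 + 7)/6 = 36/6 = 6; σ²_D = ((7−5)/6)² = 0.111
te_E = (1 + 4·3 + 5)/6 = 18/6 = 3; σ²_E = ((5−1)/6)² = 0.444
te_F = (7 + 4·11 + 27)/6 = 78/6 = 13; σ²_F = ((27−7)/6)² = 11.111
te_G = (2 + 4·5 + 14)/6 = 36/6 = 6; σ²_G = ((14−2)/6)² = 4.000
te_H = (3 + 4·8 + 19)/6 = 54/6 = 9; σ²_H = ((19−3)/6)² = 7.111

Forward pass:
ES_A = 0; EF_A = 8
ES_B = 8; EF_B = 8+8 = 16
ES_C = 8; EF_C = 8+12 = 20
ES_D = max(EF_A=8, EF_B=16) = 16; EF_D = 16+6 = 22
ES_E = max(EF_A=8, EF_B=16) = 16; EF_E = 16+3 = 19
ES_F = max(EF_B=16, EF_C=20) = 20; EF_F = 20+13 = 33
ES_G = 19; EF_G = 19+6 = 25
ES_H = max(EF_B=16, EF_D=22, EF_F=33, EF_G=25) = 33; EF_H = 33+9 = 42
Expected project duration μ = 42 days. Critical path: A → C → F → H.

Variance along critical path = 1.000 + 0.444 + 11.111 + 7.111 = 19.667
σ = √19.667 = 4.435 days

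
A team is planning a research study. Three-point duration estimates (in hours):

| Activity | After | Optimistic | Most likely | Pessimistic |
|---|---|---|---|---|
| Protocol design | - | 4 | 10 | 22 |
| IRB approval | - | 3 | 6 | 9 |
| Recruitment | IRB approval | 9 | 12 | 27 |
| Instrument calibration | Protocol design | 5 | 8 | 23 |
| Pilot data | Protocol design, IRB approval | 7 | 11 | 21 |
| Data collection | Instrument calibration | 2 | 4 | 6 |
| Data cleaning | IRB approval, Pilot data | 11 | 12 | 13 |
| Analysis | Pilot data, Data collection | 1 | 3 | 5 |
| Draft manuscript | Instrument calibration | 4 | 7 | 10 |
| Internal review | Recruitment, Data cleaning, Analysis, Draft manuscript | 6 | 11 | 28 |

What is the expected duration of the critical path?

48 hours

te_Protocol design = (4 + 4·10 + 22)/6 = 66/6 = 11
te_IRB approval = (3 + 4·6 + 9)/6 = 36/6 = 6
te_Recruitment = (9 + 4·12 + 27)/6 = 84/6 = 14
te_Instrument calibration = (5 + 4·8 + 23)/6 = 60/6 = 10
te_Pilot data = (7 + 4·11 + 21)/6 = 72/6 = 12
te_Data collection = (2 + 4·4 + 6)/6 = 24/6 = 4
te_Data cleaning = (11 + 4·12 + 13)/6 = 72/6 = 12
te_Analysis = (1 + 4·3 + 5)/6 = 18/6 = 3
te_Draft manuscript = (4 + 4·7 + 10)/6 = 42/6 = 7
te_Internal review = (6 + 4·11 + 28)/6 = 78/6 = 13

Forward pass:
ES_Protocol design = 0; EF_Protocol design = 11
ES_IRB approval = 0; EF_IRB approval = 6
ES_Recruitment = 6; EF_Recruitment = 6+14 = 20
ES_Instrument calibration = 11; EF_Instrument calibration = 11+10 = 21
ES_Pilot data = max(EF_Protocol design=11, EF_IRB approval=6) = 11; EF_Pilot data = 11+12 = 23
ES_Data collection = 21; EF_Data collection = 21+4 = 25
ES_Data cleaning = max(EF_IRB approval=6, EF_Pilot data=23) = 23; EF_Data cleaning = 23+12 = 35
ES_Analysis = max(EF_Pilot data=23, EF_Data collection=25) = 25; EF_Analysis = 25+3 = 28
ES_Draft manuscript = 21; EF_Draft manuscript = 21+7 = 28
ES_Internal review = max(EF_Recruitment=20, EF_Data cleaning=35, EF_Analysis=28, EF_Draft manuscript=28) = 35; EF_Internal review = 35+13 = 48
Expected project duration μ = 48 hours. Critical path: Protocol design → Pilot data → Data cleaning → Internal review.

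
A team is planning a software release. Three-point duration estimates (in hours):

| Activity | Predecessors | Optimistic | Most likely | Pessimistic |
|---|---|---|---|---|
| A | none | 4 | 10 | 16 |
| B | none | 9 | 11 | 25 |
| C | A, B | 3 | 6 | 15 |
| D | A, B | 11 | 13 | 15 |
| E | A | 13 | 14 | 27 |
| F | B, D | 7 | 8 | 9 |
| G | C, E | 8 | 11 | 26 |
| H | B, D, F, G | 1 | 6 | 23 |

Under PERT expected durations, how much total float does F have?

te_A = (4 + 4·10 + 16)/6 = 60/6 = 10
te_B = (9 + 4·11 + 25)/6 = 78/6 = 13
te_C = (3 + 4·6 + 15)/6 = 42/6 = 7
te_D = (11 + 4·13 + 15)/6 = 78/6 = 13
te_E = (13 + 4·14 + 27)/6 = 96/6 = 16
te_F = (7 + 4·8 + 9)/6 = 48/6 = 8
te_G = (8 + 4·11 + 26)/6 = 78/6 = 13
te_H = (1 + 4·6 + 23)/6 = 48/6 = 8

Forward pass:
ES_A = 0; EF_A = 10
ES_B = 0; EF_B = 13
ES_C = max(EF_A=10, EF_B=13) = 13; EF_C = 13+7 = 20
ES_D = max(EF_A=10, EF_B=13) = 13; EF_D = 13+13 = 26
ES_E = 10; EF_E = 10+16 = 26
ES_F = max(EF_B=13, EF_D=26) = 26; EF_F = 26+8 = 34
ES_G = max(EF_C=20, EF_E=26) = 26; EF_G = 26+13 = 39
ES_H = max(EF_B=13, EF_D=26, EF_F=34, EF_G=39) = 39; EF_H = 39+8 = 47
Expected project duration μ = 47 hours. Critical path: A → E → G → H.

Backward pass:
LF_H = 47; LS_H = 47−8 = 39
LF_G = LS_H = 39; LS_G = 39−13 = 26
LF_F = LS_H = 39; LS_F = 39−8 = 31
LF_E = LS_G = 26; LS_E = 26−16 = 10
LF_D = min(LS_F=31, LS_H=39) = 31; LS_D = 31−13 = 18
LF_C = LS_G = 26; LS_C = 26−7 = 19
LF_B = min(LS_C=19, LS_D=18, LS_F=31, LS_H=39) = 18; LS_B = 18−13 = 5
LF_A = min(LS_C=19, LS_D=18, LS_E=10) = 10; LS_A = 10−10 = 0
Slack_F = LS_F − ES_F = 31 − 26 = 5

5 hours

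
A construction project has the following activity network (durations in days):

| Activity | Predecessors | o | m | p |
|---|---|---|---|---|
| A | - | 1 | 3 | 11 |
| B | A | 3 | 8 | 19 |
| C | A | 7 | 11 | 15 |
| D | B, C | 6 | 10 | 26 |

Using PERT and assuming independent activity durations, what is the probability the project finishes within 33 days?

te_A = (1 + 4·3 + 11)/6 = 24/6 = 4; σ²_A = ((11−1)/6)² = 2.778
te_B = (3 + 4·8 + 19)/6 = 54/6 = 9; σ²_B = ((19−3)/6)² = 7.111
te_C = (7 + 4·11 + 15)/6 = 66/6 = 11; σ²_C = ((15−7)/6)² = 1.778
te_D = (6 + 4·10 + 26)/6 = 72/6 = 12; σ²_D = ((26−6)/6)² = 11.111

Forward pass:
ES_A = 0; EF_A = 4
ES_B = 4; EF_B = 4+9 = 13
ES_C = 4; EF_C = 4+11 = 15
ES_D = max(EF_B=13, EF_C=15) = 15; EF_D = 15+12 = 27
Expected project duration μ = 27 days. Critical path: A → C → D.

Variance along critical path = 2.778 + 1.778 + 11.111 = 15.667; σ = √15.667 = 3.958 days.
Z = (33 − 27) / 3.958 = 1.516
P(T ≤ 33) = Φ(1.516) ≈ 0.935

0.935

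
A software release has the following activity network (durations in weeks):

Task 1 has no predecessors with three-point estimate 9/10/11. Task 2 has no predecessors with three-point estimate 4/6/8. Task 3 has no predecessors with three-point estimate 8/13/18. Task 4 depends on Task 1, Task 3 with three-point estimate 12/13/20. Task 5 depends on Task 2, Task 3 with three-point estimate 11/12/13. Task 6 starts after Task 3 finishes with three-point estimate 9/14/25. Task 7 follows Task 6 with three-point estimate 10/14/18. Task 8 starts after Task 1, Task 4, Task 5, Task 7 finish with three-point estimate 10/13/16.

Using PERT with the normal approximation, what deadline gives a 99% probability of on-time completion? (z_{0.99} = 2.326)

te_Task 1 = (9 + 4·10 + 11)/6 = 60/6 = 10; σ²_Task 1 = ((11−9)/6)² = 0.111
te_Task 2 = (4 + 4·6 + 8)/6 = 36/6 = 6; σ²_Task 2 = ((8−4)/6)² = 0.444
te_Task 3 = (8 + 4·13 + 18)/6 = 78/6 = 13; σ²_Task 3 = ((18−8)/6)² = 2.778
te_Task 4 = (12 + 4·13 + 20)/6 = 84/6 = 14; σ²_Task 4 = ((20−12)/6)² = 1.778
te_Task 5 = (11 + 4·12 + 13)/6 = 72/6 = 12; σ²_Task 5 = ((13−11)/6)² = 0.111
te_Task 6 = (9 + 4·14 + 25)/6 = 90/6 = 15; σ²_Task 6 = ((25−9)/6)² = 7.111
te_Task 7 = (10 + 4·14 + 18)/6 = 84/6 = 14; σ²_Task 7 = ((18−10)/6)² = 1.778
te_Task 8 = (10 + 4·13 + 16)/6 = 78/6 = 13; σ²_Task 8 = ((16−10)/6)² = 1.000

Forward pass:
ES_Task 1 = 0; EF_Task 1 = 10
ES_Task 2 = 0; EF_Task 2 = 6
ES_Task 3 = 0; EF_Task 3 = 13
ES_Task 4 = max(EF_Task 1=10, EF_Task 3=13) = 13; EF_Task 4 = 13+14 = 27
ES_Task 5 = max(EF_Task 2=6, EF_Task 3=13) = 13; EF_Task 5 = 13+12 = 25
ES_Task 6 = 13; EF_Task 6 = 13+15 = 28
ES_Task 7 = 28; EF_Task 7 = 28+14 = 42
ES_Task 8 = max(EF_Task 1=10, EF_Task 4=27, EF_Task 5=25, EF_Task 7=42) = 42; EF_Task 8 = 42+13 = 55
Expected project duration μ = 55 weeks. Critical path: Task 3 → Task 6 → Task 7 → Task 8.

Variance along critical path = 2.778 + 7.111 + 1.778 + 1.000 = 12.667; σ = 3.559 weeks.
D = μ + z·σ = 55 + 2.326·3.559 = 63.3 weeks

63.3 weeks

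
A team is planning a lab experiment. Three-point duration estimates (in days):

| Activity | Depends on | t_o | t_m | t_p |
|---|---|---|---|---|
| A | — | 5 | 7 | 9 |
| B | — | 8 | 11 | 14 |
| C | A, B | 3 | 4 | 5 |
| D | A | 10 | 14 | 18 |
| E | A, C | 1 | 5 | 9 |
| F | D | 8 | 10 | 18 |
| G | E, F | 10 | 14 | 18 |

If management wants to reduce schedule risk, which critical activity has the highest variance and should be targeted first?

F

te_A = (5 + 4·7 + 9)/6 = 42/6 = 7; σ²_A = ((9−5)/6)² = 0.444
te_B = (8 + 4·11 + 14)/6 = 66/6 = 11; σ²_B = ((14−8)/6)² = 1.000
te_C = (3 + 4·4 + 5)/6 = 24/6 = 4; σ²_C = ((5−3)/6)² = 0.111
te_D = (10 + 4·14 + 18)/6 = 84/6 = 14; σ²_D = ((18−10)/6)² = 1.778
te_E = (1 + 4·5 + 9)/6 = 30/6 = 5; σ²_E = ((9−1)/6)² = 1.778
te_F = (8 + 4·10 + 18)/6 = 66/6 = 11; σ²_F = ((18−8)/6)² = 2.778
te_G = (10 + 4·14 + 18)/6 = 84/6 = 14; σ²_G = ((18−10)/6)² = 1.778

Forward pass:
ES_A = 0; EF_A = 7
ES_B = 0; EF_B = 11
ES_C = max(EF_A=7, EF_B=11) = 11; EF_C = 11+4 = 15
ES_D = 7; EF_D = 7+14 = 21
ES_E = max(EF_A=7, EF_C=15) = 15; EF_E = 15+5 = 20
ES_F = 21; EF_F = 21+11 = 32
ES_G = max(EF_E=20, EF_F=32) = 32; EF_G = 32+14 = 46
Expected project duration μ = 46 days. Critical path: A → D → F → G.

Variances on critical path: σ²_A=0.444, σ²_D=1.778, σ²_F=2.778, σ²_G=1.778.
Largest is σ²_F = 2.778.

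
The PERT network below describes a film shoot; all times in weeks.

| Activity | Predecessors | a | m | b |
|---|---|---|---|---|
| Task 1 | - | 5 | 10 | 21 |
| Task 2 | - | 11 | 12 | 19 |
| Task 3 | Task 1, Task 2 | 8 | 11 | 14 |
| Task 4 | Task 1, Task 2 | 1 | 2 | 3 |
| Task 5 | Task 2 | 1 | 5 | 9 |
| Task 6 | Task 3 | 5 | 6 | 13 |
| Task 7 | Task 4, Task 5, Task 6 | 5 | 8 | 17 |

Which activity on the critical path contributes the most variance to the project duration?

Task 7

te_Task 1 = (5 + 4·10 + 21)/6 = 66/6 = 11; σ²_Task 1 = ((21−5)/6)² = 7.111
te_Task 2 = (11 + 4·12 + 19)/6 = 78/6 = 13; σ²_Task 2 = ((19−11)/6)² = 1.778
te_Task 3 = (8 + 4·11 + 14)/6 = 66/6 = 11; σ²_Task 3 = ((14−8)/6)² = 1.000
te_Task 4 = (1 + 4·2 + 3)/6 = 12/6 = 2; σ²_Task 4 = ((3−1)/6)² = 0.111
te_Task 5 = (1 + 4·5 + 9)/6 = 30/6 = 5; σ²_Task 5 = ((9−1)/6)² = 1.778
te_Task 6 = (5 + 4·6 + 13)/6 = 42/6 = 7; σ²_Task 6 = ((13−5)/6)² = 1.778
te_Task 7 = (5 + 4·8 + 17)/6 = 54/6 = 9; σ²_Task 7 = ((17−5)/6)² = 4.000

Forward pass:
ES_Task 1 = 0; EF_Task 1 = 11
ES_Task 2 = 0; EF_Task 2 = 13
ES_Task 3 = max(EF_Task 1=11, EF_Task 2=13) = 13; EF_Task 3 = 13+11 = 24
ES_Task 4 = max(EF_Task 1=11, EF_Task 2=13) = 13; EF_Task 4 = 13+2 = 15
ES_Task 5 = 13; EF_Task 5 = 13+5 = 18
ES_Task 6 = 24; EF_Task 6 = 24+7 = 31
ES_Task 7 = max(EF_Task 4=15, EF_Task 5=18, EF_Task 6=31) = 31; EF_Task 7 = 31+9 = 40
Expected project duration μ = 40 weeks. Critical path: Task 2 → Task 3 → Task 6 → Task 7.

Variances on critical path: σ²_Task 2=1.778, σ²_Task 3=1.000, σ²_Task 6=1.778, σ²_Task 7=4.000.
Largest is σ²_Task 7 = 4.000.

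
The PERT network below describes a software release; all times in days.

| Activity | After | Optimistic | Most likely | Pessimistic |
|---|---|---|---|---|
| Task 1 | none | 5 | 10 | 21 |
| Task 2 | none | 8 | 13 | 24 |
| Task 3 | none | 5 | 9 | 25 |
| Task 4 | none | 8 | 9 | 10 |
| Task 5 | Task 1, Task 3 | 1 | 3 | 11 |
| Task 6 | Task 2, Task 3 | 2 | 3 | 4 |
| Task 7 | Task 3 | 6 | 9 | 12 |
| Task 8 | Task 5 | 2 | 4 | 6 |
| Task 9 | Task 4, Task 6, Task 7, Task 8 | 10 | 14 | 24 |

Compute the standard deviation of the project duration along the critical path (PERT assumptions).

te_Task 1 = (5 + 4·10 + 21)/6 = 66/6 = 11; σ²_Task 1 = ((21−5)/6)² = 7.111
te_Task 2 = (8 + 4·13 + 24)/6 = 84/6 = 14; σ²_Task 2 = ((24−8)/6)² = 7.111
te_Task 3 = (5 + 4·9 + 25)/6 = 66/6 = 11; σ²_Task 3 = ((25−5)/6)² = 11.111
te_Task 4 = (8 + 4·9 + 10)/6 = 54/6 = 9; σ²_Task 4 = ((10−8)/6)² = 0.111
te_Task 5 = (1 + 4·3 + 11)/6 = 24/6 = 4; σ²_Task 5 = ((11−1)/6)² = 2.778
te_Task 6 = (2 + 4·3 + 4)/6 = 18/6 = 3; σ²_Task 6 = ((4−2)/6)² = 0.111
te_Task 7 = (6 + 4·9 + 12)/6 = 54/6 = 9; σ²_Task 7 = ((12−6)/6)² = 1.000
te_Task 8 = (2 + 4·4 + 6)/6 = 24/6 = 4; σ²_Task 8 = ((6−2)/6)² = 0.444
te_Task 9 = (10 + 4·14 + 24)/6 = 90/6 = 15; σ²_Task 9 = ((24−10)/6)² = 5.444

Forward pass:
ES_Task 1 = 0; EF_Task 1 = 11
ES_Task 2 = 0; EF_Task 2 = 14
ES_Task 3 = 0; EF_Task 3 = 11
ES_Task 4 = 0; EF_Task 4 = 9
ES_Task 5 = max(EF_Task 1=11, EF_Task 3=11) = 11; EF_Task 5 = 11+4 = 15
ES_Task 6 = max(EF_Task 2=14, EF_Task 3=11) = 14; EF_Task 6 = 14+3 = 17
ES_Task 7 = 11; EF_Task 7 = 11+9 = 20
ES_Task 8 = 15; EF_Task 8 = 15+4 = 19
ES_Task 9 = max(EF_Task 4=9, EF_Task 6=17, EF_Task 7=20, EF_Task 8=19) = 20; EF_Task 9 = 20+15 = 35
Expected project duration μ = 35 days. Critical path: Task 3 → Task 7 → Task 9.

Variance along critical path = 11.111 + 1.000 + 5.444 = 17.556
σ = √17.556 = 4.190 days

4.19 days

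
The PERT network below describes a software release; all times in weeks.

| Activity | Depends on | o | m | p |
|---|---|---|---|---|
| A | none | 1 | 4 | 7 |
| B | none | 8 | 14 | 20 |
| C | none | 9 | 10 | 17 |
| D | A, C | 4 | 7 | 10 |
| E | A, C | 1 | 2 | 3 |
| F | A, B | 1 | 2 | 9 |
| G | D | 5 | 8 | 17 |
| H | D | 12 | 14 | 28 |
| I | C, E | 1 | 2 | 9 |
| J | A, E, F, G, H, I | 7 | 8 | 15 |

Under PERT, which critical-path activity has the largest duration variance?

H

te_A = (1 + 4·4 + 7)/6 = 24/6 = 4; σ²_A = ((7−1)/6)² = 1.000
te_B = (8 + 4·14 + 20)/6 = 84/6 = 14; σ²_B = ((20−8)/6)² = 4.000
te_C = (9 + 4·10 + 17)/6 = 66/6 = 11; σ²_C = ((17−9)/6)² = 1.778
te_D = (4 + 4·7 + 10)/6 = 42/6 = 7; σ²_D = ((10−4)/6)² = 1.000
te_E = (1 + 4·2 + 3)/6 = 12/6 = 2; σ²_E = ((3−1)/6)² = 0.111
te_F = (1 + 4·2 + 9)/6 = 18/6 = 3; σ²_F = ((9−1)/6)² = 1.778
te_G = (5 + 4·8 + 17)/6 = 54/6 = 9; σ²_G = ((17−5)/6)² = 4.000
te_H = (12 + 4·14 + 28)/6 = 96/6 = 16; σ²_H = ((28−12)/6)² = 7.111
te_I = (1 + 4·2 + 9)/6 = 18/6 = 3; σ²_I = ((9−1)/6)² = 1.778
te_J = (7 + 4·8 + 15)/6 = 54/6 = 9; σ²_J = ((15−7)/6)² = 1.778

Forward pass:
ES_A = 0; EF_A = 4
ES_B = 0; EF_B = 14
ES_C = 0; EF_C = 11
ES_D = max(EF_A=4, EF_C=11) = 11; EF_D = 11+7 = 18
ES_E = max(EF_A=4, EF_C=11) = 11; EF_E = 11+2 = 13
ES_F = max(EF_A=4, EF_B=14) = 14; EF_F = 14+3 = 17
ES_G = 18; EF_G = 18+9 = 27
ES_H = 18; EF_H = 18+16 = 34
ES_I = max(EF_C=11, EF_E=13) = 13; EF_I = 13+3 = 16
ES_J = max(EF_A=4, EF_E=13, EF_F=17, EF_G=27, EF_H=34, EF_I=16) = 34; EF_J = 34+9 = 43
Expected project duration μ = 43 weeks. Critical path: C → D → H → J.

Variances on critical path: σ²_C=1.778, σ²_D=1.000, σ²_H=7.111, σ²_J=1.778.
Largest is σ²_H = 7.111.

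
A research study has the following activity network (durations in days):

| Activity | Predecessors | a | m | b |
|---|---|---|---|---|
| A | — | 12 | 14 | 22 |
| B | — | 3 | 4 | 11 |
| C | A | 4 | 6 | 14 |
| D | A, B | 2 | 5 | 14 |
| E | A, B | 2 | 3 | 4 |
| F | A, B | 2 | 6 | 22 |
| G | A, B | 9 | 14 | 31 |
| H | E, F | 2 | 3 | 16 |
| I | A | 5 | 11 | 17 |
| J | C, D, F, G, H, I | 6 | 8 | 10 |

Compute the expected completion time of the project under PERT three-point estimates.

39 days

te_A = (12 + 4·14 + 22)/6 = 90/6 = 15
te_B = (3 + 4·4 + 11)/6 = 30/6 = 5
te_C = (4 + 4·6 + 14)/6 = 42/6 = 7
te_D = (2 + 4·5 + 14)/6 = 36/6 = 6
te_E = (2 + 4·3 + 4)/6 = 18/6 = 3
te_F = (2 + 4·6 + 22)/6 = 48/6 = 8
te_G = (9 + 4·14 + 31)/6 = 96/6 = 16
te_H = (2 + 4·3 + 16)/6 = 30/6 = 5
te_I = (5 + 4·11 + 17)/6 = 66/6 = 11
te_J = (6 + 4·8 + 10)/6 = 48/6 = 8

Forward pass:
ES_A = 0; EF_A = 15
ES_B = 0; EF_B = 5
ES_C = 15; EF_C = 15+7 = 22
ES_D = max(EF_A=15, EF_B=5) = 15; EF_D = 15+6 = 21
ES_E = max(EF_A=15, EF_B=5) = 15; EF_E = 15+3 = 18
ES_F = max(EF_A=15, EF_B=5) = 15; EF_F = 15+8 = 23
ES_G = max(EF_A=15, EF_B=5) = 15; EF_G = 15+16 = 31
ES_H = max(EF_E=18, EF_F=23) = 23; EF_H = 23+5 = 28
ES_I = 15; EF_I = 15+11 = 26
ES_J = max(EF_C=22, EF_D=21, EF_F=23, EF_G=31, EF_H=28, EF_I=26) = 31; EF_J = 31+8 = 39
Expected project duration μ = 39 days. Critical path: A → G → J.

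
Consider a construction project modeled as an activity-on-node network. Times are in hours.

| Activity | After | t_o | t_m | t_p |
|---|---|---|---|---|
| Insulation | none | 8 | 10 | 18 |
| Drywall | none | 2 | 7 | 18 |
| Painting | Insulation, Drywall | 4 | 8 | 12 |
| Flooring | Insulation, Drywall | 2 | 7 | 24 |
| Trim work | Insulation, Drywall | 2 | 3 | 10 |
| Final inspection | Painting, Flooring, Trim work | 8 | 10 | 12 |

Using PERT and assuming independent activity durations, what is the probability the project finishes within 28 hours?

te_Insulation = (8 + 4·10 + 18)/6 = 66/6 = 11; σ²_Insulation = ((18−8)/6)² = 2.778
te_Drywall = (2 + 4·7 + 18)/6 = 48/6 = 8; σ²_Drywall = ((18−2)/6)² = 7.111
te_Painting = (4 + 4·8 + 12)/6 = 48/6 = 8; σ²_Painting = ((12−4)/6)² = 1.778
te_Flooring = (2 + 4·7 + 24)/6 = 54/6 = 9; σ²_Flooring = ((24−2)/6)² = 13.444
te_Trim work = (2 + 4·3 + 10)/6 = 24/6 = 4; σ²_Trim work = ((10−2)/6)² = 1.778
te_Final inspection = (8 + 4·10 + 12)/6 = 60/6 = 10; σ²_Final inspection = ((12−8)/6)² = 0.444

Forward pass:
ES_Insulation = 0; EF_Insulation = 11
ES_Drywall = 0; EF_Drywall = 8
ES_Painting = max(EF_Insulation=11, EF_Drywall=8) = 11; EF_Painting = 11+8 = 19
ES_Flooring = max(EF_Insulation=11, EF_Drywall=8) = 11; EF_Flooring = 11+9 = 20
ES_Trim work = max(EF_Insulation=11, EF_Drywall=8) = 11; EF_Trim work = 11+4 = 15
ES_Final inspection = max(EF_Painting=19, EF_Flooring=20, EF_Trim work=15) = 20; EF_Final inspection = 20+10 = 30
Expected project duration μ = 30 hours. Critical path: Insulation → Flooring → Final inspection.

Variance along critical path = 2.778 + 13.444 + 0.444 = 16.667; σ = √16.667 = 4.082 hours.
Z = (28 − 30) / 4.082 = -0.490
P(T ≤ 28) = Φ(-0.490) ≈ 0.312

0.312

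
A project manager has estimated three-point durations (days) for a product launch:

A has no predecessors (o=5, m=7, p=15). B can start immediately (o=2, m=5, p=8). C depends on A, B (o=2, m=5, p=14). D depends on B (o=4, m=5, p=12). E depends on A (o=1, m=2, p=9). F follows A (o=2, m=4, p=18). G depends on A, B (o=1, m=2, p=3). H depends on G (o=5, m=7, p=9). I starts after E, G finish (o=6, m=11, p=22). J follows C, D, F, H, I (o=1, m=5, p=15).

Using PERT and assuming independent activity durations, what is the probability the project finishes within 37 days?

te_A = (5 + 4·7 + 15)/6 = 48/6 = 8; σ²_A = ((15−5)/6)² = 2.778
te_B = (2 + 4·5 + 8)/6 = 30/6 = 5; σ²_B = ((8−2)/6)² = 1.000
te_C = (2 + 4·5 + 14)/6 = 36/6 = 6; σ²_C = ((14−2)/6)² = 4.000
te_D = (4 + 4·5 + 12)/6 = 36/6 = 6; σ²_D = ((12−4)/6)² = 1.778
te_E = (1 + 4·2 + 9)/6 = 18/6 = 3; σ²_E = ((9−1)/6)² = 1.778
te_F = (2 + 4·4 + 18)/6 = 36/6 = 6; σ²_F = ((18−2)/6)² = 7.111
te_G = (1 + 4·2 + 3)/6 = 12/6 = 2; σ²_G = ((3−1)/6)² = 0.111
te_H = (5 + 4·7 + 9)/6 = 42/6 = 7; σ²_H = ((9−5)/6)² = 0.444
te_I = (6 + 4·11 + 22)/6 = 72/6 = 12; σ²_I = ((22−6)/6)² = 7.111
te_J = (1 + 4·5 + 15)/6 = 36/6 = 6; σ²_J = ((15−1)/6)² = 5.444

Forward pass:
ES_A = 0; EF_A = 8
ES_B = 0; EF_B = 5
ES_C = max(EF_A=8, EF_B=5) = 8; EF_C = 8+6 = 14
ES_D = 5; EF_D = 5+6 = 11
ES_E = 8; EF_E = 8+3 = 11
ES_F = 8; EF_F = 8+6 = 14
ES_G = max(EF_A=8, EF_B=5) = 8; EF_G = 8+2 = 10
ES_H = 10; EF_H = 10+7 = 17
ES_I = max(EF_E=11, EF_G=10) = 11; EF_I = 11+12 = 23
ES_J = max(EF_C=14, EF_D=11, EF_F=14, EF_H=17, EF_I=23) = 23; EF_J = 23+6 = 29
Expected project duration μ = 29 days. Critical path: A → E → I → J.

Variance along critical path = 2.778 + 1.778 + 7.111 + 5.444 = 17.111; σ = √17.111 = 4.137 days.
Z = (37 − 29) / 4.137 = 1.934
P(T ≤ 37) = Φ(1.934) ≈ 0.973

0.973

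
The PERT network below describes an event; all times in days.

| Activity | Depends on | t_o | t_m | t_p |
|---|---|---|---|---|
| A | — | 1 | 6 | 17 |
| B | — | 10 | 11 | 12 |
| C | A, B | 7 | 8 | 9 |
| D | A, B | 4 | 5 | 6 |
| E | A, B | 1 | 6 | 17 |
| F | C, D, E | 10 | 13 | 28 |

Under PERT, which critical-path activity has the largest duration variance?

F

te_A = (1 + 4·6 + 17)/6 = 42/6 = 7; σ²_A = ((17−1)/6)² = 7.111
te_B = (10 + 4·11 + 12)/6 = 66/6 = 11; σ²_B = ((12−10)/6)² = 0.111
te_C = (7 + 4·8 + 9)/6 = 48/6 = 8; σ²_C = ((9−7)/6)² = 0.111
te_D = (4 + 4·5 + 6)/6 = 30/6 = 5; σ²_D = ((6−4)/6)² = 0.111
te_E = (1 + 4·6 + 17)/6 = 42/6 = 7; σ²_E = ((17−1)/6)² = 7.111
te_F = (10 + 4·13 + 28)/6 = 90/6 = 15; σ²_F = ((28−10)/6)² = 9.000

Forward pass:
ES_A = 0; EF_A = 7
ES_B = 0; EF_B = 11
ES_C = max(EF_A=7, EF_B=11) = 11; EF_C = 11+8 = 19
ES_D = max(EF_A=7, EF_B=11) = 11; EF_D = 11+5 = 16
ES_E = max(EF_A=7, EF_B=11) = 11; EF_E = 11+7 = 18
ES_F = max(EF_C=19, EF_D=16, EF_E=18) = 19; EF_F = 19+15 = 34
Expected project duration μ = 34 days. Critical path: B → C → F.

Variances on critical path: σ²_B=0.111, σ²_C=0.111, σ²_F=9.000.
Largest is σ²_F = 9.000.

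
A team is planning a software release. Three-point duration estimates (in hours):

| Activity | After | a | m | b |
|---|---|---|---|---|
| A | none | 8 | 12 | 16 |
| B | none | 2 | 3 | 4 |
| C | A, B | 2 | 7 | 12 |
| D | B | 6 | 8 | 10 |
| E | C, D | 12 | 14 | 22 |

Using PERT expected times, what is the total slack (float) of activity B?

8 hours

te_A = (8 + 4·12 + 16)/6 = 72/6 = 12
te_B = (2 + 4·3 + 4)/6 = 18/6 = 3
te_C = (2 + 4·7 + 12)/6 = 42/6 = 7
te_D = (6 + 4·8 + 10)/6 = 48/6 = 8
te_E = (12 + 4·14 + 22)/6 = 90/6 = 15

Forward pass:
ES_A = 0; EF_A = 12
ES_B = 0; EF_B = 3
ES_C = max(EF_A=12, EF_B=3) = 12; EF_C = 12+7 = 19
ES_D = 3; EF_D = 3+8 = 11
ES_E = max(EF_C=19, EF_D=11) = 19; EF_E = 19+15 = 34
Expected project duration μ = 34 hours. Critical path: A → C → E.

Backward pass:
LF_E = 34; LS_E = 34−15 = 19
LF_D = LS_E = 19; LS_D = 19−8 = 11
LF_C = LS_E = 19; LS_C = 19−7 = 12
LF_B = min(LS_C=12, LS_D=11) = 11; LS_B = 11−3 = 8
LF_A = LS_C = 12; LS_A = 12−12 = 0
Slack_B = LS_B − ES_B = 8 − 0 = 8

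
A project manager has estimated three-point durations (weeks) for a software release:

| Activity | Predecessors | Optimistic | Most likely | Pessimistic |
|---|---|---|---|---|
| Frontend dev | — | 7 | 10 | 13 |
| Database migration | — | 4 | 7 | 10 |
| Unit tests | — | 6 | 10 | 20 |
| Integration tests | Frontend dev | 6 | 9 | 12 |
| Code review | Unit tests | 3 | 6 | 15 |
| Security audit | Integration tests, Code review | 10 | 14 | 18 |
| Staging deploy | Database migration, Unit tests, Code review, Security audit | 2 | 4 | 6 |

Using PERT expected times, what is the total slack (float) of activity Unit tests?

1 weeks

te_Frontend dev = (7 + 4·10 + 13)/6 = 60/6 = 10
te_Database migration = (4 + 4·7 + 10)/6 = 42/6 = 7
te_Unit tests = (6 + 4·10 + 20)/6 = 66/6 = 11
te_Integration tests = (6 + 4·9 + 12)/6 = 54/6 = 9
te_Code review = (3 + 4·6 + 15)/6 = 42/6 = 7
te_Security audit = (10 + 4·14 + 18)/6 = 84/6 = 14
te_Staging deploy = (2 + 4·4 + 6)/6 = 24/6 = 4

Forward pass:
ES_Frontend dev = 0; EF_Frontend dev = 10
ES_Database migration = 0; EF_Database migration = 7
ES_Unit tests = 0; EF_Unit tests = 11
ES_Integration tests = 10; EF_Integration tests = 10+9 = 19
ES_Code review = 11; EF_Code review = 11+7 = 18
ES_Security audit = max(EF_Integration tests=19, EF_Code review=18) = 19; EF_Security audit = 19+14 = 33
ES_Staging deploy = max(EF_Database migration=7, EF_Unit tests=11, EF_Code review=18, EF_Security audit=33) = 33; EF_Staging deploy = 33+4 = 37
Expected project duration μ = 37 weeks. Critical path: Frontend dev → Integration tests → Security audit → Staging deploy.

Backward pass:
LF_Staging deploy = 37; LS_Staging deploy = 37−4 = 33
LF_Security audit = LS_Staging deploy = 33; LS_Security audit = 33−14 = 19
LF_Code review = min(LS_Security audit=19, LS_Staging deploy=33) = 19; LS_Code review = 19−7 = 12
LF_Integration tests = LS_Security audit = 19; LS_Integration tests = 19−9 = 10
LF_Unit tests = min(LS_Code review=12, LS_Staging deploy=33) = 12; LS_Unit tests = 12−11 = 1
LF_Database migration = LS_Staging deploy = 33; LS_Database migration = 33−7 = 26
LF_Frontend dev = LS_Integration tests = 10; LS_Frontend dev = 10−10 = 0
Slack_Unit tests = LS_Unit tests − ES_Unit tests = 1 − 0 = 1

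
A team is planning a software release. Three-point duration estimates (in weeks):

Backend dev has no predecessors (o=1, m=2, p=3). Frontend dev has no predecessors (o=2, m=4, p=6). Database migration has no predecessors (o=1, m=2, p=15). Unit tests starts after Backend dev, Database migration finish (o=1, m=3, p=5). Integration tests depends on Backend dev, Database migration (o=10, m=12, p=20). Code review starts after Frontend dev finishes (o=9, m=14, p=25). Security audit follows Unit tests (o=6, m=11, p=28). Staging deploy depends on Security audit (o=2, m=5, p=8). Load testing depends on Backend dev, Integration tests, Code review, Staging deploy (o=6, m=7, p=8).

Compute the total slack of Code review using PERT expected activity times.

6 weeks

te_Backend dev = (1 + 4·2 + 3)/6 = 12/6 = 2
te_Frontend dev = (2 + 4·4 + 6)/6 = 24/6 = 4
te_Database migration = (1 + 4·2 + 15)/6 = 24/6 = 4
te_Unit tests = (1 + 4·3 + 5)/6 = 18/6 = 3
te_Integration tests = (10 + 4·12 + 20)/6 = 78/6 = 13
te_Code review = (9 + 4·14 + 25)/6 = 90/6 = 15
te_Security audit = (6 + 4·11 + 28)/6 = 78/6 = 13
te_Staging deploy = (2 + 4·5 + 8)/6 = 30/6 = 5
te_Load testing = (6 + 4·7 + 8)/6 = 42/6 = 7

Forward pass:
ES_Backend dev = 0; EF_Backend dev = 2
ES_Frontend dev = 0; EF_Frontend dev = 4
ES_Database migration = 0; EF_Database migration = 4
ES_Unit tests = max(EF_Backend dev=2, EF_Database migration=4) = 4; EF_Unit tests = 4+3 = 7
ES_Integration tests = max(EF_Backend dev=2, EF_Database migration=4) = 4; EF_Integration tests = 4+13 = 17
ES_Code review = 4; EF_Code review = 4+15 = 19
ES_Security audit = 7; EF_Security audit = 7+13 = 20
ES_Staging deploy = 20; EF_Staging deploy = 20+5 = 25
ES_Load testing = max(EF_Backend dev=2, EF_Integration tests=17, EF_Code review=19, EF_Staging deploy=25) = 25; EF_Load testing = 25+7 = 32
Expected project duration μ = 32 weeks. Critical path: Database migration → Unit tests → Security audit → Staging deploy → Load testing.

Backward pass:
LF_Load testing = 32; LS_Load testing = 32−7 = 25
LF_Staging deploy = LS_Load testing = 25; LS_Staging deploy = 25−5 = 20
LF_Security audit = LS_Staging deploy = 20; LS_Security audit = 20−13 = 7
LF_Code review = LS_Load testing = 25; LS_Code review = 25−15 = 10
LF_Integration tests = LS_Load testing = 25; LS_Integration tests = 25−13 = 12
LF_Unit tests = LS_Security audit = 7; LS_Unit tests = 7−3 = 4
LF_Database migration = min(LS_Unit tests=4, LS_Integration tests=12) = 4; LS_Database migration = 4−4 = 0
LF_Frontend dev = LS_Code review = 10; LS_Frontend dev = 10−4 = 6
LF_Backend dev = min(LS_Unit tests=4, LS_Integration tests=12, LS_Load testing=25) = 4; LS_Backend dev = 4−2 = 2
Slack_Code review = LS_Code review − ES_Code review = 10 − 4 = 6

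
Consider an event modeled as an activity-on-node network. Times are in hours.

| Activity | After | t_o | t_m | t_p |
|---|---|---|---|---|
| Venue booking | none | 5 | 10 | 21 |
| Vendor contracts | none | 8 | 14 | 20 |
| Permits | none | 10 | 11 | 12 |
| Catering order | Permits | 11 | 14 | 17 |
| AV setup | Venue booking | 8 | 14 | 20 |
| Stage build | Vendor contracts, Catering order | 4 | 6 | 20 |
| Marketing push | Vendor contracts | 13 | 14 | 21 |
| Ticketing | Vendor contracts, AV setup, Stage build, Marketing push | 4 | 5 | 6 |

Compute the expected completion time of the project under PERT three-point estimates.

te_Venue booking = (5 + 4·10 + 21)/6 = 66/6 = 11
te_Vendor contracts = (8 + 4·14 + 20)/6 = 84/6 = 14
te_Permits = (10 + 4·11 + 12)/6 = 66/6 = 11
te_Catering order = (11 + 4·14 + 17)/6 = 84/6 = 14
te_AV setup = (8 + 4·14 + 20)/6 = 84/6 = 14
te_Stage build = (4 + 4·6 + 20)/6 = 48/6 = 8
te_Marketing push = (13 + 4·14 + 21)/6 = 90/6 = 15
te_Ticketing = (4 + 4·5 + 6)/6 = 30/6 = 5

Forward pass:
ES_Venue booking = 0; EF_Venue booking = 11
ES_Vendor contracts = 0; EF_Vendor contracts = 14
ES_Permits = 0; EF_Permits = 11
ES_Catering order = 11; EF_Catering order = 11+14 = 25
ES_AV setup = 11; EF_AV setup = 11+14 = 25
ES_Stage build = max(EF_Vendor contracts=14, EF_Catering order=25) = 25; EF_Stage build = 25+8 = 33
ES_Marketing push = 14; EF_Marketing push = 14+15 = 29
ES_Ticketing = max(EF_Vendor contracts=14, EF_AV setup=25, EF_Stage build=33, EF_Marketing push=29) = 33; EF_Ticketing = 33+5 = 38
Expected project duration μ = 38 hours. Critical path: Permits → Catering order → Stage build → Ticketing.

38 hours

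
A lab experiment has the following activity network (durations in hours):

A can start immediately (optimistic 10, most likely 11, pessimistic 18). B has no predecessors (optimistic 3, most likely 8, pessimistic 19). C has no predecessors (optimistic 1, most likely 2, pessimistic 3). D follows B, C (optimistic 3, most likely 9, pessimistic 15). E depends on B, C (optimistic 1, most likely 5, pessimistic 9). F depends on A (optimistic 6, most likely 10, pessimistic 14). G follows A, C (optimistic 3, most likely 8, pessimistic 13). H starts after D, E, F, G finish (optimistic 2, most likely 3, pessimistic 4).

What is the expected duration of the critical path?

te_A = (10 + 4·11 + 18)/6 = 72/6 = 12
te_B = (3 + 4·8 + 19)/6 = 54/6 = 9
te_C = (1 + 4·2 + 3)/6 = 12/6 = 2
te_D = (3 + 4·9 + 15)/6 = 54/6 = 9
te_E = (1 + 4·5 + 9)/6 = 30/6 = 5
te_F = (6 + 4·10 + 14)/6 = 60/6 = 10
te_G = (3 + 4·8 + 13)/6 = 48/6 = 8
te_H = (2 + 4·3 + 4)/6 = 18/6 = 3

Forward pass:
ES_A = 0; EF_A = 12
ES_B = 0; EF_B = 9
ES_C = 0; EF_C = 2
ES_D = max(EF_B=9, EF_C=2) = 9; EF_D = 9+9 = 18
ES_E = max(EF_B=9, EF_C=2) = 9; EF_E = 9+5 = 14
ES_F = 12; EF_F = 12+10 = 22
ES_G = max(EF_A=12, EF_C=2) = 12; EF_G = 12+8 = 20
ES_H = max(EF_D=18, EF_E=14, EF_F=22, EF_G=20) = 22; EF_H = 22+3 = 25
Expected project duration μ = 25 hours. Critical path: A → F → H.

25 hours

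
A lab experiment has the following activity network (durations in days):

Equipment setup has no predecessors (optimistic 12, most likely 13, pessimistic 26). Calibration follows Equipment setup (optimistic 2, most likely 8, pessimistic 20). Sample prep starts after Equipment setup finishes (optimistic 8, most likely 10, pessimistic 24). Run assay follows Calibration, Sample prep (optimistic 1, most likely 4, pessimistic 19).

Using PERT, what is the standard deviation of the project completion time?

4.64 days

te_Equipment setup = (12 + 4·13 + 26)/6 = 90/6 = 15; σ²_Equipment setup = ((26−12)/6)² = 5.444
te_Calibration = (2 + 4·8 + 20)/6 = 54/6 = 9; σ²_Calibration = ((20−2)/6)² = 9.000
te_Sample prep = (8 + 4·10 + 24)/6 = 72/6 = 12; σ²_Sample prep = ((24−8)/6)² = 7.111
te_Run assay = (1 + 4·4 + 19)/6 = 36/6 = 6; σ²_Run assay = ((19−1)/6)² = 9.000

Forward pass:
ES_Equipment setup = 0; EF_Equipment setup = 15
ES_Calibration = 15; EF_Calibration = 15+9 = 24
ES_Sample prep = 15; EF_Sample prep = 15+12 = 27
ES_Run assay = max(EF_Calibration=24, EF_Sample prep=27) = 27; EF_Run assay = 27+6 = 33
Expected project duration μ = 33 days. Critical path: Equipment setup → Sample prep → Run assay.

Variance along critical path = 5.444 + 7.111 + 9.000 = 21.556
σ = √21.556 = 4.643 days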